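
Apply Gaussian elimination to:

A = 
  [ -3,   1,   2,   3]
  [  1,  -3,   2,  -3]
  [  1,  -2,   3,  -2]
Row operations:
R2 → R2 + (1/3)·R1
R3 → R3 + (1/3)·R1
R3 → R3 - (5/8)·R2

Resulting echelon form:
REF = 
  [  -3,    1,    2,    3]
  [   0, -8/3,  8/3,   -2]
  [   0,    0,    2,  1/4]

Rank = 3 (number of non-zero pivot rows).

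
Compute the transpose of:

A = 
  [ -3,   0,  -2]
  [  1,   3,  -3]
Aᵀ = 
  [ -3,   1]
  [  0,   3]
  [ -2,  -3]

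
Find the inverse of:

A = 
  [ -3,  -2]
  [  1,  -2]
det(A) = (-3)(-2) - (-2)(1) = 8
For a 2×2 matrix, A⁻¹ = (1/det(A)) · [[d, -b], [-c, a]]
    = (1/8) · [[-2, 2], [-1, -3]]

A⁻¹ = 
  [-1/4,  1/4]
  [-1/8, -3/8]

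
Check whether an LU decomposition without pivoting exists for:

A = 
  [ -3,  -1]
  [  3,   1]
Yes.
A[1,1] = -3 ≠ 0, so Gaussian elimination proceeds without a row swap: multiplier ℓ₂₁ = (3)/(-3) = -1, and U[2,2] = 1 - (-1)(-1) = 0.
L = 
  [  1,   0]
  [ -1,   1]
U = 
  [ -3,  -1]
  [  0,   0]
Check row 2 of LU: [(-1)(-3), (-1)(-1) + 0] = [3, 1] = row 2 of A ✓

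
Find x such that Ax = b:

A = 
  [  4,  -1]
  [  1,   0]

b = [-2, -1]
x = [-1, -2]

Row reduce the augmented matrix [A|b]:
R2 → R2 - (1/4)·R1
REF = 
  [   4,   -1,   -2]
  [   0,  1/4, -1/2]

Back-substitution:
x₂ = (-1/2) / (1/4) = -2
x₁ = (-2 - (-1)(-2)) / 4 = -1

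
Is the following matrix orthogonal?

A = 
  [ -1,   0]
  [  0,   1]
Yes

AᵀA = 
  [  1,   0]
  [  0,   1]
= I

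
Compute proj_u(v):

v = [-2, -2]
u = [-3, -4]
proj_u(v) = [-42/25, -56/25]

v·u = (-2)(-3) + (-2)(-4) = 14
u·u = (-3)² + (-4)² = 25
proj_u(v) = (v·u / u·u) × u = (14/25) × u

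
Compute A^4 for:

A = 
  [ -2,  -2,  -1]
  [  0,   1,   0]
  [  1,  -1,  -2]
A^4 = 
  [ -7,   8,  24]
  [  0,   1,   0]
  [-24, -16,  -7]

A² = A·A:
A²[1,1] = (-2)(-2) + (-2)(0) + (-1)(1) = 3
A²[1,2] = (-2)(-2) + (-2)(1) + (-1)(-1) = 3
A²[1,3] = (-2)(-1) + (-2)(0) + (-1)(-2) = 4
A²[2,1] = (0)(-2) + (1)(0) + (0)(1) = 0
A²[2,2] = (0)(-2) + (1)(1) + (0)(-1) = 1
A²[2,3] = (0)(-1) + (1)(0) + (0)(-2) = 0
A²[3,1] = (1)(-2) + (-1)(0) + (-2)(1) = -4
A²[3,2] = (1)(-2) + (-1)(1) + (-2)(-1) = -1
A²[3,3] = (1)(-1) + (-1)(0) + (-2)(-2) = 3
A² = 
  [  3,   3,   4]
  [  0,   1,   0]
  [ -4,  -1,   3]

A^3 = A^2·A:
A^3[1,1] = (3)(-2) + (3)(0) + (4)(1) = -2
A^3[1,2] = (3)(-2) + (3)(1) + (4)(-1) = -7
A^3[1,3] = (3)(-1) + (3)(0) + (4)(-2) = -11
A^3[2,1] = (0)(-2) + (1)(0) + (0)(1) = 0
A^3[2,2] = (0)(-2) + (1)(1) + (0)(-1) = 1
A^3[2,3] = (0)(-1) + (1)(0) + (0)(-2) = 0
A^3[3,1] = (-4)(-2) + (-1)(0) + (3)(1) = 11
A^3[3,2] = (-4)(-2) + (-1)(1) + (3)(-1) = 4
A^3[3,3] = (-4)(-1) + (-1)(0) + (3)(-2) = -2
A^3 = 
  [ -2,  -7, -11]
  [  0,   1,   0]
  [ 11,   4,  -2]

A^4 = A^3·A:
A^4[1,1] = (-2)(-2) + (-7)(0) + (-11)(1) = -7
A^4[1,2] = (-2)(-2) + (-7)(1) + (-11)(-1) = 8
A^4[1,3] = (-2)(-1) + (-7)(0) + (-11)(-2) = 24
A^4[2,1] = (0)(-2) + (1)(0) + (0)(1) = 0
A^4[2,2] = (0)(-2) + (1)(1) + (0)(-1) = 1
A^4[2,3] = (0)(-1) + (1)(0) + (0)(-2) = 0
A^4[3,1] = (11)(-2) + (4)(0) + (-2)(1) = -24
A^4[3,2] = (11)(-2) + (4)(1) + (-2)(-1) = -16
A^4[3,3] = (11)(-1) + (4)(0) + (-2)(-2) = -7
A^4 = 
  [ -7,   8,  24]
  [  0,   1,   0]
  [-24, -16,  -7]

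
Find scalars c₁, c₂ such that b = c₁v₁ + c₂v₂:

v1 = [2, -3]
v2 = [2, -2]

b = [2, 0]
c1 = -2, c2 = 3

b = -2·v1 + 3·v2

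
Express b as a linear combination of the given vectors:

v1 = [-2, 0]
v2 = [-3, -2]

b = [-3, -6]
c1 = -3, c2 = 3

b = -3·v1 + 3·v2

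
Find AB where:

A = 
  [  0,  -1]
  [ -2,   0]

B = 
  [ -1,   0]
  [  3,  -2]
AB = 
  [ -3,   2]
  [  2,   0]

A is 2×2 and B is 2×2, so AB is 2×2. Each entry is (row of A)·(column of B):
AB[1,1] = (0)(-1) + (-1)(3) = -3
AB[1,2] = (0)(0) + (-1)(-2) = 2
AB[2,1] = (-2)(-1) + (0)(3) = 2
AB[2,2] = (-2)(0) + (0)(-2) = 0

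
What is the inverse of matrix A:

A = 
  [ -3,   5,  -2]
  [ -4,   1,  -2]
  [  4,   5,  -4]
det(A) = (-3)·((1)(-4) - (-2)(5)) - (5)·((-4)(-4) - (-2)(4)) + (-2)·((-4)(5) - (1)(4))
  = (-3)(6) - (5)(24) + (-2)(-24)
  = -90
det(A) = -90 ≠ 0, so A is invertible.

Cofactors Cᵢⱼ = (-1)ⁱ⁺ʲ·Mᵢⱼ:
C = 
  [  6, -24, -24]
  [ 10,  20,  35]
  [ -8,   2,  17]

adj(A) = Cᵀ:
adj(A) = 
  [  6,  10,  -8]
  [-24,  20,   2]
  [-24,  35,  17]

A⁻¹ = (-1/90) · adj(A):
A⁻¹ = 
  [ -1/15,   -1/9,   4/45]
  [  4/15,   -2/9,  -1/45]
  [  4/15,  -7/18, -17/90]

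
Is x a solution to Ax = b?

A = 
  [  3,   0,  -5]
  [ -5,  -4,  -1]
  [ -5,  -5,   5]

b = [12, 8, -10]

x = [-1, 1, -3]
No

Ax = [12, 4, -15] ≠ b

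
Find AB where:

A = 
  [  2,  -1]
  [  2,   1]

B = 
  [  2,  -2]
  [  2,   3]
AB = 
  [  2,  -7]
  [  6,  -1]

A is 2×2 and B is 2×2, so AB is 2×2. Each entry is (row of A)·(column of B):
AB[1,1] = (2)(2) + (-1)(2) = 2
AB[1,2] = (2)(-2) + (-1)(3) = -7
AB[2,1] = (2)(2) + (1)(2) = 6
AB[2,2] = (2)(-2) + (1)(3) = -1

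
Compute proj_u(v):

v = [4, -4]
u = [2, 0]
v·u = (4)(2) + (-4)(0) = 8
u·u = (2)² + (0)² = 4
proj_u(v) = (v·u / u·u) × u = (8/4) × u = (2) × u

proj_u(v) = [4, 0]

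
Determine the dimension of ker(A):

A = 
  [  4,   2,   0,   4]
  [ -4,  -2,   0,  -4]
nullity(A) = 3

Row reduce:
R2 → R2 + (1)·R1
REF = 
  [  4,   2,   0,   4]
  [  0,   0,   0,   0]
Pivot columns: 1 → 1 pivot.
rank(A) = 1, so nullity(A) = 4 - 1 = 3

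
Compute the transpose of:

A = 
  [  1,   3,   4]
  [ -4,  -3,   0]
Aᵀ = 
  [  1,  -4]
  [  3,  -3]
  [  4,   0]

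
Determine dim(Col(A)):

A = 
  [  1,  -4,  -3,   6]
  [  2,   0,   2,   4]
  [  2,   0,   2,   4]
Row reduce:
R2 → R2 - (2)·R1
R3 → R3 - (2)·R1
R3 → R3 - (1)·R2
REF = 
  [  1,  -4,  -3,   6]
  [  0,   8,   8,  -8]
  [  0,   0,   0,   0]
Pivot columns: 1, 2 → 2 pivots.
dim(Col(A)) = number of pivot columns = 2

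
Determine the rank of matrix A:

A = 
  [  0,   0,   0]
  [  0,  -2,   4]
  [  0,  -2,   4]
rank(A) = 1

Row reduce:
Swap R1 ↔ R2
R3 → R3 - (1)·R1
REF = 
  [  0,  -2,   4]
  [  0,   0,   0]
  [  0,   0,   0]
Pivot columns: 2 → 1 pivot.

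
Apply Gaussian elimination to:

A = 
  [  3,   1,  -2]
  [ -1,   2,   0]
Row operations:
R2 → R2 + (1/3)·R1

Resulting echelon form:
REF = 
  [   3,    1,   -2]
  [   0,  7/3, -2/3]

Rank = 2 (number of non-zero pivot rows).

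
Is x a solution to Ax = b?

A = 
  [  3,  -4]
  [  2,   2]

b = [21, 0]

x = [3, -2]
No

Ax = [17, 2] ≠ b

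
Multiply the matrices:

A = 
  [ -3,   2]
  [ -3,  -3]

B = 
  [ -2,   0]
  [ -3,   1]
AB = 
  [  0,   2]
  [ 15,  -3]

A is 2×2 and B is 2×2, so AB is 2×2. Each entry is (row of A)·(column of B):
AB[1,1] = (-3)(-2) + (2)(-3) = 0
AB[1,2] = (-3)(0) + (2)(1) = 2
AB[2,1] = (-3)(-2) + (-3)(-3) = 15
AB[2,2] = (-3)(0) + (-3)(1) = -3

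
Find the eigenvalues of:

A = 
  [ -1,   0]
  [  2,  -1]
λ = -1, -1

tr(A) = -2, det(A) = 1
Characteristic polynomial: λ² - tr(A)λ + det(A) = λ² + 2λ + 1
λ² + 2λ + 1 = (λ + 1)²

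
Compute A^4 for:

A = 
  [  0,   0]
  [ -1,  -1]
A² = A·A:
A²[1,1] = (0)(0) + (0)(-1) = 0
A²[1,2] = (0)(0) + (0)(-1) = 0
A²[2,1] = (-1)(0) + (-1)(-1) = 1
A²[2,2] = (-1)(0) + (-1)(-1) = 1
A² = 
  [  0,   0]
  [  1,   1]

A^3 = A^2·A:
A^3[1,1] = (0)(0) + (0)(-1) = 0
A^3[1,2] = (0)(0) + (0)(-1) = 0
A^3[2,1] = (1)(0) + (1)(-1) = -1
A^3[2,2] = (1)(0) + (1)(-1) = -1
A^3 = 
  [  0,   0]
  [ -1,  -1]

A^4 = A^3·A:
A^4[1,1] = (0)(0) + (0)(-1) = 0
A^4[1,2] = (0)(0) + (0)(-1) = 0
A^4[2,1] = (-1)(0) + (-1)(-1) = 1
A^4[2,2] = (-1)(0) + (-1)(-1) = 1
A^4 = 
  [  0,   0]
  [  1,   1]

Therefore
A^4 = 
  [  0,   0]
  [  1,   1]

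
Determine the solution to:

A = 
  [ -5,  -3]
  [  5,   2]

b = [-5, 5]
x = [1, 0]

Row reduce the augmented matrix [A|b]:
R2 → R2 + (1)·R1
REF = 
  [ -5,  -3,  -5]
  [  0,  -1,   0]

Back-substitution:
x₂ = 0 / (-1) = 0
x₁ = (-5 - (-3)(0)) / (-5) = 1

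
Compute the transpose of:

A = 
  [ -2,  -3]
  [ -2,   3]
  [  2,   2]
Aᵀ = 
  [ -2,  -2,   2]
  [ -3,   3,   2]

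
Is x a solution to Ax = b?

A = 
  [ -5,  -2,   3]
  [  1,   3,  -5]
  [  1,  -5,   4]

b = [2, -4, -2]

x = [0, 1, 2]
No

Ax = [4, -7, 3] ≠ b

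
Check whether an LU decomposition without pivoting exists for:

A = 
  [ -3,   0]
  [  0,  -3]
Yes.
A[1,1] = -3 ≠ 0, so Gaussian elimination proceeds without a row swap: multiplier ℓ₂₁ = (0)/(-3) = 0, and U[2,2] = -3 - (0)(0) = -3.
L = 
  [  1,   0]
  [  0,   1]
U = 
  [ -3,   0]
  [  0,  -3]
Check row 2 of LU: [(0)(-3), (0)(0) + (-3)] = [0, -3] = row 2 of A ✓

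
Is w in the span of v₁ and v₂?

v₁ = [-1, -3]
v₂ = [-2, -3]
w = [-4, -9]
Yes

Form the augmented matrix and row-reduce:
[v₁|v₂|w] = 
  [ -1,  -2,  -4]
  [ -3,  -3,  -9]
R2 → R2 - (3)·R1
REF = 
  [ -1,  -2,  -4]
  [  0,   3,   3]

No row of the form [0 0 | nonzero], so the system is consistent. Back-substitution gives c₁ = 2, c₂ = 1: w = (2)·v₁ + (1)·v₂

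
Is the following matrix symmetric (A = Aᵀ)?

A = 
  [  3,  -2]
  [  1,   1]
No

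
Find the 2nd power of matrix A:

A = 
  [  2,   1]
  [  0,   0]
A² = A·A:
A²[1,1] = (2)(2) + (1)(0) = 4
A²[1,2] = (2)(1) + (1)(0) = 2
A²[2,1] = (0)(2) + (0)(0) = 0
A²[2,2] = (0)(1) + (0)(0) = 0
A² = 
  [  4,   2]
  [  0,   0]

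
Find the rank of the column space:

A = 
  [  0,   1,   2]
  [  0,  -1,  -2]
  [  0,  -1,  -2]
dim(Col(A)) = 1

Row reduce:
R2 → R2 + (1)·R1
R3 → R3 + (1)·R1
REF = 
  [  0,   1,   2]
  [  0,   0,   0]
  [  0,   0,   0]
Pivot columns: 2 → 1 pivot.
dim(Col(A)) = number of pivot columns = 1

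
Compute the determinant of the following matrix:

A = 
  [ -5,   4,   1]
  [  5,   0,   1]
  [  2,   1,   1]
Cofactor expansion along row 1:
det(A) = (-5)·((0)(1) - (1)(1)) - (4)·((5)(1) - (1)(2)) + (1)·((5)(1) - (0)(2))
  = (-5)(-1) - (4)(3) + (1)(5)
  = -2

det(A) = -2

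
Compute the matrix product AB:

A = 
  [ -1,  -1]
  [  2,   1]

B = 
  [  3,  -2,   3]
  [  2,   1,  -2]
AB = 
  [ -5,   1,  -1]
  [  8,  -3,   4]

A is 2×2 and B is 2×3, so AB is 2×3. Each entry is (row of A)·(column of B):
AB[1,1] = (-1)(3) + (-1)(2) = -5
AB[1,2] = (-1)(-2) + (-1)(1) = 1
AB[1,3] = (-1)(3) + (-1)(-2) = -1
AB[2,1] = (2)(3) + (1)(2) = 8
AB[2,2] = (2)(-2) + (1)(1) = -3
AB[2,3] = (2)(3) + (1)(-2) = 4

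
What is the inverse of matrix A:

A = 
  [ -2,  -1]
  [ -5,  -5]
det(A) = (-2)(-5) - (-1)(-5) = 5
For a 2×2 matrix, A⁻¹ = (1/det(A)) · [[d, -b], [-c, a]]
    = (1/5) · [[-5, 1], [5, -2]]

A⁻¹ = 
  [  -1,  1/5]
  [   1, -2/5]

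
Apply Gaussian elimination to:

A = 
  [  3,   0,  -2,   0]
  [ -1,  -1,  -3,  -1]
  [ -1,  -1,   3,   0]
Row operations:
R2 → R2 + (1/3)·R1
R3 → R3 + (1/3)·R1
R3 → R3 - (1)·R2

Resulting echelon form:
REF = 
  [    3,     0,    -2,     0]
  [    0,    -1, -11/3,    -1]
  [    0,     0,     6,     1]

Rank = 3 (number of non-zero pivot rows).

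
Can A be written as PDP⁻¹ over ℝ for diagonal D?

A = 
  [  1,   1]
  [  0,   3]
Yes

tr(A) = 4, det(A) = 3
Characteristic polynomial: λ² - tr(A)λ + det(A) = λ² - 4λ + 3
λ² - 4λ + 3 = (λ - 1)(λ - 3)
Eigenvalues: 3, 1
λ=1: alg. mult. = 1, geom. mult. = 2 - rank(A - (1)I) = 2 - 1 = 1
λ=3: alg. mult. = 1, geom. mult. = 2 - rank(A - (3)I) = 2 - 1 = 1
Sum of geometric multiplicities equals n, so A has n independent eigenvectors.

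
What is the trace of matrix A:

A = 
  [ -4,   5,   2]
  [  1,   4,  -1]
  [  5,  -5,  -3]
-3

tr(A) = -4 + 4 + -3 = -3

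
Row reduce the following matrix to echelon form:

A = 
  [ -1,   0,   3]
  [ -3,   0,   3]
Row operations:
R2 → R2 - (3)·R1

Resulting echelon form:
REF = 
  [ -1,   0,   3]
  [  0,   0,  -6]

Rank = 2 (number of non-zero pivot rows).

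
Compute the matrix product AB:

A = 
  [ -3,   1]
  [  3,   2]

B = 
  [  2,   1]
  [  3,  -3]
A is 2×2 and B is 2×2, so AB is 2×2. Each entry is (row of A)·(column of B):
AB[1,1] = (-3)(2) + (1)(3) = -3
AB[1,2] = (-3)(1) + (1)(-3) = -6
AB[2,1] = (3)(2) + (2)(3) = 12
AB[2,2] = (3)(1) + (2)(-3) = -3

AB = 
  [ -3,  -6]
  [ 12,  -3]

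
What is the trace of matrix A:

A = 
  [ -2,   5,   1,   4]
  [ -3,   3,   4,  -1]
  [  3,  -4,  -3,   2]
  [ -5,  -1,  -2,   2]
0

tr(A) = -2 + 3 + -3 + 2 = 0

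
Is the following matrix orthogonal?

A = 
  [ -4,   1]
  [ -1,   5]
No

AᵀA = 
  [ 17,  -9]
  [ -9,  26]
≠ I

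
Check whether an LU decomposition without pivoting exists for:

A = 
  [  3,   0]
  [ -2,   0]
Yes.
A[1,1] = 3 ≠ 0, so Gaussian elimination proceeds without a row swap: multiplier ℓ₂₁ = (-2)/(3) = -2/3, and U[2,2] = 0 - (-2/3)(0) = 0.
L = 
  [   1,    0]
  [-2/3,    1]
U = 
  [  3,   0]
  [  0,   0]
Check row 2 of LU: [(-2/3)(3), (-2/3)(0) + 0] = [-2, 0] = row 2 of A ✓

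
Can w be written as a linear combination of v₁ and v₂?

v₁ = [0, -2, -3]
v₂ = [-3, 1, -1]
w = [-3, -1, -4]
Yes

Form the augmented matrix and row-reduce:
[v₁|v₂|w] = 
  [  0,  -3,  -3]
  [ -2,   1,  -1]
  [ -3,  -1,  -4]
Swap R1 ↔ R2
R3 → R3 - (3/2)·R1
R3 → R3 - (5/6)·R2
REF = 
  [ -2,   1,  -1]
  [  0,  -3,  -3]
  [  0,   0,   0]

No row of the form [0 0 | nonzero], so the system is consistent. Back-substitution gives c₁ = 1, c₂ = 1: w = (1)·v₁ + (1)·v₂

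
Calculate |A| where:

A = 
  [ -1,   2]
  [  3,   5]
-11

For a 2×2 matrix, det = ad - bc = (-1)(5) - (2)(3) = -11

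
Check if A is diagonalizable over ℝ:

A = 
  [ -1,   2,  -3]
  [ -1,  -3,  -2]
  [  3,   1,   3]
No

Characteristic polynomial: det(λI - A) = λ³ + λ² + 4λ + 23
By the rational root theorem any rational root is an integer dividing 23; none of those is a root, so p(λ) has no rational roots and hence (being an irreducible cubic) no repeated roots.
Discriminant of the cubic: Δ = -12959
Δ < 0 ⇒ one real eigenvalue and a complex-conjugate pair: λ ≈ 0.8453 + 2.799i, 0.8453 - 2.799i, -2.691
Has complex eigenvalues (not diagonalizable over ℝ).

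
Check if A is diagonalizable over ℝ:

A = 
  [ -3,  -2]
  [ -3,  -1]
Yes

tr(A) = -4, det(A) = -3
Characteristic polynomial: λ² - tr(A)λ + det(A) = λ² + 4λ - 3
λ² + 4λ - 3 = 0  ⇒  λ = (-4 ± √((4)² - 4·(-3)))/2 = (-4 ± √(28))/2
  = -2 + √7,  -2 - √7
Eigenvalues: -2 + √7, -2 - √7  (≈ 0.6458, -4.646)
The two irrational eigenvalues are distinct (simple), so each has alg. mult. = geom. mult. = 1.
Sum of geometric multiplicities equals n, so A has n independent eigenvectors.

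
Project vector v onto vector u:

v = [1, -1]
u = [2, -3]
proj_u(v) = [10/13, -15/13]

v·u = (1)(2) + (-1)(-3) = 5
u·u = (2)² + (-3)² = 13
proj_u(v) = (v·u / u·u) × u = (5/13) × u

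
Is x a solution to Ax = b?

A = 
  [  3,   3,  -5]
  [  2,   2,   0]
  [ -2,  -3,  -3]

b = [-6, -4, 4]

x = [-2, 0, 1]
No

Ax = [-11, -4, 1] ≠ b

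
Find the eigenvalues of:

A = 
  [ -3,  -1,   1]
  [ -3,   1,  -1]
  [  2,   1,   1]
Characteristic polynomial: det(λI - A) = λ³ + λ² - 9λ + 12
Testing integer divisors of the constant term: p(-4) = 0, so (λ + 4) is a factor:
p(λ) = (λ + 4)(λ² - 3λ + 3)
λ² - 3λ + 3 = 0  ⇒  λ = (3 ± √((-3)² - 4·(3)))/2 = (3 ± √(-3))/2
  = (3 + i√3)/2,  (3 - i√3)/2

λ = -4, (3 + i√3)/2, (3 - i√3)/2  (≈ -4, 1.5 + 0.866i, 1.5 - 0.866i)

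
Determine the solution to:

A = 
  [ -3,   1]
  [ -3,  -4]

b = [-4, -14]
x = [2, 2]

Row reduce the augmented matrix [A|b]:
R2 → R2 - (1)·R1
REF = 
  [ -3,   1,  -4]
  [  0,  -5, -10]

Back-substitution:
x₂ = (-10) / (-5) = 2
x₁ = (-4 - (1)(2)) / (-3) = 2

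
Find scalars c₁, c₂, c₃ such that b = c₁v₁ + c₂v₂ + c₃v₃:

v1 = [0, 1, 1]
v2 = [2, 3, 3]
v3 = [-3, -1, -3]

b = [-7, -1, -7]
c1 = -1, c2 = 1, c3 = 3

b = -1·v1 + 1·v2 + 3·v3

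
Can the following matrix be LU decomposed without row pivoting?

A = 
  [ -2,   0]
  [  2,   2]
Yes.
A[1,1] = -2 ≠ 0, so Gaussian elimination proceeds without a row swap: multiplier ℓ₂₁ = (2)/(-2) = -1, and U[2,2] = 2 - (-1)(0) = 2.
L = 
  [  1,   0]
  [ -1,   1]
U = 
  [ -2,   0]
  [  0,   2]
Check row 2 of LU: [(-1)(-2), (-1)(0) + 2] = [2, 2] = row 2 of A ✓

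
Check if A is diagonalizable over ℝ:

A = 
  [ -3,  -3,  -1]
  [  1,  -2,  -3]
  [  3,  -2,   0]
No

Characteristic polynomial: det(λI - A) = λ³ + 5λ² + 6λ - 41
By the rational root theorem any rational root is an integer dividing 41; none of those is a root, so p(λ) has no rational roots and hence (being an irreducible cubic) no repeated roots.
Discriminant of the cubic: Δ = -46991
Δ < 0 ⇒ one real eigenvalue and a complex-conjugate pair: λ ≈ -3.513 + 2.81i, -3.513 - 2.81i, 2.026
Has complex eigenvalues (not diagonalizable over ℝ).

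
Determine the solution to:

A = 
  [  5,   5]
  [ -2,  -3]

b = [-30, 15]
x = [-3, -3]

Row reduce the augmented matrix [A|b]:
R2 → R2 + (2/5)·R1
REF = 
  [  5,   5, -30]
  [  0,  -1,   3]

Back-substitution:
x₂ = 3 / (-1) = -3
x₁ = (-30 - (5)(-3)) / 5 = -3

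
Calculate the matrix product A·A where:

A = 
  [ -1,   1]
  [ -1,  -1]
A² = A·A:
A²[1,1] = (-1)(-1) + (1)(-1) = 0
A²[1,2] = (-1)(1) + (1)(-1) = -2
A²[2,1] = (-1)(-1) + (-1)(-1) = 2
A²[2,2] = (-1)(1) + (-1)(-1) = 0
A² = 
  [  0,  -2]
  [  2,   0]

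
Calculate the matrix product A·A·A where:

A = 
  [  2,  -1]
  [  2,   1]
A^3 = 
  [ -2,  -5]
  [ 10,  -7]

A² = A·A:
A²[1,1] = (2)(2) + (-1)(2) = 2
A²[1,2] = (2)(-1) + (-1)(1) = -3
A²[2,1] = (2)(2) + (1)(2) = 6
A²[2,2] = (2)(-1) + (1)(1) = -1
A² = 
  [  2,  -3]
  [  6,  -1]

A^3 = A^2·A:
A^3[1,1] = (2)(2) + (-3)(2) = -2
A^3[1,2] = (2)(-1) + (-3)(1) = -5
A^3[2,1] = (6)(2) + (-1)(2) = 10
A^3[2,2] = (6)(-1) + (-1)(1) = -7
A^3 = 
  [ -2,  -5]
  [ 10,  -7]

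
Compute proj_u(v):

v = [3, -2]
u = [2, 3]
proj_u(v) = [0, 0]

v·u = (3)(2) + (-2)(3) = 0
u·u = (2)² + (3)² = 13
proj_u(v) = (v·u / u·u) × u = (0/13) × u = (0) × u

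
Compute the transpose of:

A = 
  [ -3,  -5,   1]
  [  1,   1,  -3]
Aᵀ = 
  [ -3,   1]
  [ -5,   1]
  [  1,  -3]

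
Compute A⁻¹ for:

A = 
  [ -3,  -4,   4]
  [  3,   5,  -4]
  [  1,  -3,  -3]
det(A) = (-3)·((5)(-3) - (-4)(-3)) - (-4)·((3)(-3) - (-4)(1)) + (4)·((3)(-3) - (5)(1))
  = (-3)(-27) - (-4)(-5) + (4)(-14)
  = 5
det(A) = 5 ≠ 0, so A is invertible.

Cofactors Cᵢⱼ = (-1)ⁱ⁺ʲ·Mᵢⱼ:
C = 
  [-27,   5, -14]
  [-24,   5, -13]
  [ -4,   0,  -3]

adj(A) = Cᵀ:
adj(A) = 
  [-27, -24,  -4]
  [  5,   5,   0]
  [-14, -13,  -3]

A⁻¹ = (1/5) · adj(A):
A⁻¹ = 
  [-27/5, -24/5,  -4/5]
  [    1,     1,     0]
  [-14/5, -13/5,  -3/5]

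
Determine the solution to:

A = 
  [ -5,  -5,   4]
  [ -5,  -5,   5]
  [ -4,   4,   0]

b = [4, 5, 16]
Row reduce the augmented matrix [A|b]:
R2 → R2 - (1)·R1
R3 → R3 - (4/5)·R1
Swap R2 ↔ R3
REF = 
  [   -5,    -5,     4,     4]
  [    0,     8, -16/5,  64/5]
  [    0,     0,     1,     1]

Back-substitution:
x₃ = 1 / 1 = 1
x₂ = (64/5 - (-16/5)(1)) / 8 = 2
x₁ = (4 - (-5)(2) - (4)(1)) / (-5) = -2

x = [-2, 2, 1]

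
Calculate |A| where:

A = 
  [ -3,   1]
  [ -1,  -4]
For a 2×2 matrix, det = ad - bc = (-3)(-4) - (1)(-1) = 13

det(A) = 13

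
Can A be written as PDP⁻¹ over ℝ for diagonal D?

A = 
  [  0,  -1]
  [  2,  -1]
No

tr(A) = -1, det(A) = 2
Characteristic polynomial: λ² - tr(A)λ + det(A) = λ² + λ + 2
λ² + λ + 2 = 0  ⇒  λ = (-1 ± √((1)² - 4·(2)))/2 = (-1 ± √(-7))/2
  = (-1 + i√7)/2,  (-1 - i√7)/2
Eigenvalues: (-1 + i√7)/2, (-1 - i√7)/2  (≈ -0.5 + 1.323i, -0.5 - 1.323i)
Has complex eigenvalues (not diagonalizable over ℝ).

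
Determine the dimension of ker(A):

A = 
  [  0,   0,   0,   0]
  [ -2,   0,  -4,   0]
nullity(A) = 3

Row reduce:
Swap R1 ↔ R2
REF = 
  [ -2,   0,  -4,   0]
  [  0,   0,   0,   0]
Pivot columns: 1 → 1 pivot.
rank(A) = 1, so nullity(A) = 4 - 1 = 3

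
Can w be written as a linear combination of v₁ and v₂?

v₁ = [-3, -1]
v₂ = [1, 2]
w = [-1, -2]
Yes

Form the augmented matrix and row-reduce:
[v₁|v₂|w] = 
  [ -3,   1,  -1]
  [ -1,   2,  -2]
R2 → R2 - (1/3)·R1
REF = 
  [  -3,    1,   -1]
  [   0,  5/3, -5/3]

No row of the form [0 0 | nonzero], so the system is consistent. Back-substitution gives c₁ = 0, c₂ = -1: w = (0)·v₁ + (-1)·v₂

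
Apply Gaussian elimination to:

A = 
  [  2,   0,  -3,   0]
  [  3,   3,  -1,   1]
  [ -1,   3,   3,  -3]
Row operations:
R2 → R2 - (3/2)·R1
R3 → R3 + (1/2)·R1
R3 → R3 - (1)·R2

Resulting echelon form:
REF = 
  [  2,   0,  -3,   0]
  [  0,   3, 7/2,   1]
  [  0,   0,  -2,  -4]

Rank = 3 (number of non-zero pivot rows).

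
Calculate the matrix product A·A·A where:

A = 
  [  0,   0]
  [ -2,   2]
A^3 = 
  [  0,   0]
  [ -8,   8]

A² = A·A:
A²[1,1] = (0)(0) + (0)(-2) = 0
A²[1,2] = (0)(0) + (0)(2) = 0
A²[2,1] = (-2)(0) + (2)(-2) = -4
A²[2,2] = (-2)(0) + (2)(2) = 4
A² = 
  [  0,   0]
  [ -4,   4]

A^3 = A^2·A:
A^3[1,1] = (0)(0) + (0)(-2) = 0
A^3[1,2] = (0)(0) + (0)(2) = 0
A^3[2,1] = (-4)(0) + (4)(-2) = -8
A^3[2,2] = (-4)(0) + (4)(2) = 8
A^3 = 
  [  0,   0]
  [ -8,   8]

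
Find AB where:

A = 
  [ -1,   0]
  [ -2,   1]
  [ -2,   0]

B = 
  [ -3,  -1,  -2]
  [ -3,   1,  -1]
A is 3×2 and B is 2×3, so AB is 3×3. Each entry is (row of A)·(column of B):
AB[1,1] = (-1)(-3) + (0)(-3) = 3
AB[1,2] = (-1)(-1) + (0)(1) = 1
AB[1,3] = (-1)(-2) + (0)(-1) = 2
AB[2,1] = (-2)(-3) + (1)(-3) = 3
AB[2,2] = (-2)(-1) + (1)(1) = 3
AB[2,3] = (-2)(-2) + (1)(-1) = 3
AB[3,1] = (-2)(-3) + (0)(-3) = 6
AB[3,2] = (-2)(-1) + (0)(1) = 2
AB[3,3] = (-2)(-2) + (0)(-1) = 4

AB = 
  [  3,   1,   2]
  [  3,   3,   3]
  [  6,   2,   4]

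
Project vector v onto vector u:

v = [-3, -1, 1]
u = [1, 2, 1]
v·u = (-3)(1) + (-1)(2) + (1)(1) = -4
u·u = (1)² + (2)² + (1)² = 6
proj_u(v) = (v·u / u·u) × u = (-4/6) × u = (-2/3) × u

proj_u(v) = [-2/3, -4/3, -2/3]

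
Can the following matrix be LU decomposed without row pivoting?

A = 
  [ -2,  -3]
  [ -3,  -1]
Yes.
A[1,1] = -2 ≠ 0, so Gaussian elimination proceeds without a row swap: multiplier ℓ₂₁ = (-3)/(-2) = 3/2, and U[2,2] = -1 - (3/2)(-3) = 7/2.
L = 
  [  1,   0]
  [3/2,   1]
U = 
  [ -2,  -3]
  [  0, 7/2]
Check row 2 of LU: [(3/2)(-2), (3/2)(-3) + (7/2)] = [-3, -1] = row 2 of A ✓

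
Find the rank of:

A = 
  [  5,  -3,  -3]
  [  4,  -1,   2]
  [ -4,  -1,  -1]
rank(A) = 3

Row reduce:
R2 → R2 - (4/5)·R1
R3 → R3 + (4/5)·R1
R3 → R3 + (17/7)·R2
REF = 
  [   5,   -3,   -3]
  [   0,  7/5, 22/5]
  [   0,    0, 51/7]
Pivot columns: 1, 2, 3 → 3 pivots.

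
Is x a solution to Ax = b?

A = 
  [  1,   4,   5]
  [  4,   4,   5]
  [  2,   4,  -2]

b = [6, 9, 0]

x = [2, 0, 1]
No

Ax = [7, 13, 2] ≠ b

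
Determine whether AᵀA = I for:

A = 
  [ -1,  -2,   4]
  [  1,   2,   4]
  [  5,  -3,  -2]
No

AᵀA = 
  [ 27, -11, -10]
  [-11,  17,   6]
  [-10,   6,  36]
≠ I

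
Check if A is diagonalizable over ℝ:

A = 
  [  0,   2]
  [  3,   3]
Yes

tr(A) = 3, det(A) = -6
Characteristic polynomial: λ² - tr(A)λ + det(A) = λ² - 3λ - 6
λ² - 3λ - 6 = 0  ⇒  λ = (3 ± √((-3)² - 4·(-6)))/2 = (3 ± √(33))/2
  = (3 + √33)/2,  (3 - √33)/2
Eigenvalues: (3 + √33)/2, (3 - √33)/2  (≈ 4.372, -1.372)
The two irrational eigenvalues are distinct (simple), so each has alg. mult. = geom. mult. = 1.
Sum of geometric multiplicities equals n, so A has n independent eigenvectors.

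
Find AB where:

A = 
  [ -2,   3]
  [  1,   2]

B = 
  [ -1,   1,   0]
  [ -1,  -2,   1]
A is 2×2 and B is 2×3, so AB is 2×3. Each entry is (row of A)·(column of B):
AB[1,1] = (-2)(-1) + (3)(-1) = -1
AB[1,2] = (-2)(1) + (3)(-2) = -8
AB[1,3] = (-2)(0) + (3)(1) = 3
AB[2,1] = (1)(-1) + (2)(-1) = -3
AB[2,2] = (1)(1) + (2)(-2) = -3
AB[2,3] = (1)(0) + (2)(1) = 2

AB = 
  [ -1,  -8,   3]
  [ -3,  -3,   2]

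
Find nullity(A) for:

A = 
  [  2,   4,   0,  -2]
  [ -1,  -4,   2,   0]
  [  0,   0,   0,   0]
nullity(A) = 2

Row reduce:
R2 → R2 + (1/2)·R1
REF = 
  [  2,   4,   0,  -2]
  [  0,  -2,   2,  -1]
  [  0,   0,   0,   0]
Pivot columns: 1, 2 → 2 pivots.
rank(A) = 2, so nullity(A) = 4 - 2 = 2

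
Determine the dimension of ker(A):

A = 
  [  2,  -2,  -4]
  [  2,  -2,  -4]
nullity(A) = 2

Row reduce:
R2 → R2 - (1)·R1
REF = 
  [  2,  -2,  -4]
  [  0,   0,   0]
Pivot columns: 1 → 1 pivot.
rank(A) = 1, so nullity(A) = 3 - 1 = 2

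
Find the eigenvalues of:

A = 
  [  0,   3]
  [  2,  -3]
λ = (-3 + √33)/2, (-3 - √33)/2  (≈ 1.372, -4.372)

tr(A) = -3, det(A) = -6
Characteristic polynomial: λ² - tr(A)λ + det(A) = λ² + 3λ - 6
λ² + 3λ - 6 = 0  ⇒  λ = (-3 ± √((3)² - 4·(-6)))/2 = (-3 ± √(33))/2
  = (-3 + √33)/2,  (-3 - √33)/2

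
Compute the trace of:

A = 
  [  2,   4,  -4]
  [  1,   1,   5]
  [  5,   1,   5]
8

tr(A) = 2 + 1 + 5 = 8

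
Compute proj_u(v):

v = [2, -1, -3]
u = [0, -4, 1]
proj_u(v) = [0, -4/17, 1/17]

v·u = (2)(0) + (-1)(-4) + (-3)(1) = 1
u·u = (0)² + (-4)² + (1)² = 17
proj_u(v) = (v·u / u·u) × u = (1/17) × u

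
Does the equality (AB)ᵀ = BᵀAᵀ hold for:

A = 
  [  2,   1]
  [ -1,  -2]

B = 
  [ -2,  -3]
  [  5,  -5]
Yes

(AB)ᵀ = 
  [  1,  -8]
  [-11,  13]

BᵀAᵀ = 
  [  1,  -8]
  [-11,  13]

Both sides are equal — this is the standard identity (AB)ᵀ = BᵀAᵀ, which holds for all A, B.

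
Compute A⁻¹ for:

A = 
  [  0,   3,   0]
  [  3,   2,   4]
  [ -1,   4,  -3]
det(A) = (0)·((2)(-3) - (4)(4)) - (3)·((3)(-3) - (4)(-1)) + (0)·((3)(4) - (2)(-1))
  = (0)(-22) - (3)(-5) + (0)(14)
  = 15
det(A) = 15 ≠ 0, so A is invertible.

Cofactors Cᵢⱼ = (-1)ⁱ⁺ʲ·Mᵢⱼ:
C = 
  [-22,   5,  14]
  [  9,   0,  -3]
  [ 12,   0,  -9]

adj(A) = Cᵀ:
adj(A) = 
  [-22,   9,  12]
  [  5,   0,   0]
  [ 14,  -3,  -9]

A⁻¹ = (1/15) · adj(A):
A⁻¹ = 
  [-22/15,    3/5,    4/5]
  [   1/3,      0,      0]
  [ 14/15,   -1/5,   -3/5]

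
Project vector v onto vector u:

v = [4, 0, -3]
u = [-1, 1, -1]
proj_u(v) = [1/3, -1/3, 1/3]

v·u = (4)(-1) + (0)(1) + (-3)(-1) = -1
u·u = (-1)² + (1)² + (-1)² = 3
proj_u(v) = (v·u / u·u) × u = (-1/3) × u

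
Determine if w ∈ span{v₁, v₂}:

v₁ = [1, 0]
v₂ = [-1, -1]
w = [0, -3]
Yes

Form the augmented matrix and row-reduce:
[v₁|v₂|w] = 
  [  1,  -1,   0]
  [  0,  -1,  -3]
(already in echelon form — no row operations needed)

No row of the form [0 0 | nonzero], so the system is consistent. Back-substitution gives c₁ = 3, c₂ = 3: w = (3)·v₁ + (3)·v₂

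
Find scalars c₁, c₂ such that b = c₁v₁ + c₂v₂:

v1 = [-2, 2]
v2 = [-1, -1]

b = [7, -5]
c1 = -3, c2 = -1

b = -3·v1 + -1·v2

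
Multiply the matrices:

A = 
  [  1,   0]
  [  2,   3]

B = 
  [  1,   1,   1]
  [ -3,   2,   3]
A is 2×2 and B is 2×3, so AB is 2×3. Each entry is (row of A)·(column of B):
AB[1,1] = (1)(1) + (0)(-3) = 1
AB[1,2] = (1)(1) + (0)(2) = 1
AB[1,3] = (1)(1) + (0)(3) = 1
AB[2,1] = (2)(1) + (3)(-3) = -7
AB[2,2] = (2)(1) + (3)(2) = 8
AB[2,3] = (2)(1) + (3)(3) = 11

AB = 
  [  1,   1,   1]
  [ -7,   8,  11]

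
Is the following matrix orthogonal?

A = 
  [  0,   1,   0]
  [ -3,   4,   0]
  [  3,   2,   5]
No

AᵀA = 
  [ 18,  -6,  15]
  [ -6,  21,  10]
  [ 15,  10,  25]
≠ I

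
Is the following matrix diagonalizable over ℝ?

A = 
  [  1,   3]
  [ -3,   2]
No

tr(A) = 3, det(A) = 11
Characteristic polynomial: λ² - tr(A)λ + det(A) = λ² - 3λ + 11
λ² - 3λ + 11 = 0  ⇒  λ = (3 ± √((-3)² - 4·(11)))/2 = (3 ± √(-35))/2
  = (3 + i√35)/2,  (3 - i√35)/2
Eigenvalues: (3 + i√35)/2, (3 - i√35)/2  (≈ 1.5 + 2.958i, 1.5 - 2.958i)
Has complex eigenvalues (not diagonalizable over ℝ).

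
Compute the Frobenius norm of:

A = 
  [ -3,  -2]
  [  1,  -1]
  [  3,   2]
||A||_F = 5.292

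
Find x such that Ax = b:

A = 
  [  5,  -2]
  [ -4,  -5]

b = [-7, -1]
Row reduce the augmented matrix [A|b]:
R2 → R2 + (4/5)·R1
REF = 
  [    5,    -2,    -7]
  [    0, -33/5, -33/5]

Back-substitution:
x₂ = (-33/5) / (-33/5) = 1
x₁ = (-7 - (-2)(1)) / 5 = -1

x = [-1, 1]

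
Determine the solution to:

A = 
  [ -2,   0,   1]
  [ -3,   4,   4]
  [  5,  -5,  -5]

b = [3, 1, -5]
Row reduce the augmented matrix [A|b]:
R2 → R2 - (3/2)·R1
R3 → R3 + (5/2)·R1
R3 → R3 + (5/4)·R2
REF = 
  [   -2,     0,     1,     3]
  [    0,     4,   5/2,  -7/2]
  [    0,     0,   5/8, -15/8]

Back-substitution:
x₃ = (-15/8) / (5/8) = -3
x₂ = (-7/2 - (5/2)(-3)) / 4 = 1
x₁ = (3 - (0)(1) - (1)(-3)) / (-2) = -3

x = [-3, 1, -3]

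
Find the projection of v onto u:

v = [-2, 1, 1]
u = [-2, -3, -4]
proj_u(v) = [6/29, 9/29, 12/29]

v·u = (-2)(-2) + (1)(-3) + (1)(-4) = -3
u·u = (-2)² + (-3)² + (-4)² = 29
proj_u(v) = (v·u / u·u) × u = (-3/29) × u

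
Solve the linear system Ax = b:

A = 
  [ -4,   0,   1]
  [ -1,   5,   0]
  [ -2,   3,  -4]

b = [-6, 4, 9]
Row reduce the augmented matrix [A|b]:
R2 → R2 - (1/4)·R1
R3 → R3 - (1/2)·R1
R3 → R3 - (3/5)·R2
REF = 
  [    -4,      0,      1,     -6]
  [     0,      5,   -1/4,   11/2]
  [     0,      0, -87/20,  87/10]

Back-substitution:
x₃ = (87/10) / (-87/20) = -2
x₂ = (11/2 - (-1/4)(-2)) / 5 = 1
x₁ = (-6 - (0)(1) - (1)(-2)) / (-4) = 1

x = [1, 1, -2]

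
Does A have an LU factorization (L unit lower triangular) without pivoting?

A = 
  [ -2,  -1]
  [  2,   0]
Yes.
A[1,1] = -2 ≠ 0, so Gaussian elimination proceeds without a row swap: multiplier ℓ₂₁ = (2)/(-2) = -1, and U[2,2] = 0 - (-1)(-1) = -1.
L = 
  [  1,   0]
  [ -1,   1]
U = 
  [ -2,  -1]
  [  0,  -1]
Check row 2 of LU: [(-1)(-2), (-1)(-1) + (-1)] = [2, 0] = row 2 of A ✓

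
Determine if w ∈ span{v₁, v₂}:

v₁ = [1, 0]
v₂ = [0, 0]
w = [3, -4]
No

Form the augmented matrix and row-reduce:
[v₁|v₂|w] = 
  [  1,   0,   3]
  [  0,   0,  -4]
(already in echelon form — no row operations needed)

Row 2 reads [0 0 | -4], i.e. 0 = -4, so the system is inconsistent and w ∉ span{v₁, v₂}.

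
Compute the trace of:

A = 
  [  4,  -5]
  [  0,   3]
7

tr(A) = 4 + 3 = 7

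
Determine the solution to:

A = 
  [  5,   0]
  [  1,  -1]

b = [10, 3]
x = [2, -1]

Row reduce the augmented matrix [A|b]:
R2 → R2 - (1/5)·R1
REF = 
  [  5,   0,  10]
  [  0,  -1,   1]

Back-substitution:
x₂ = 1 / (-1) = -1
x₁ = (10 - (0)(-1)) / 5 = 2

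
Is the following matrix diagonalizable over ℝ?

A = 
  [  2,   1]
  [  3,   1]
Yes

tr(A) = 3, det(A) = -1
Characteristic polynomial: λ² - tr(A)λ + det(A) = λ² - 3λ - 1
λ² - 3λ - 1 = 0  ⇒  λ = (3 ± √((-3)² - 4·(-1)))/2 = (3 ± √(13))/2
  = (3 + √13)/2,  (3 - √13)/2
Eigenvalues: (3 + √13)/2, (3 - √13)/2  (≈ 3.303, -0.3028)
The two irrational eigenvalues are distinct (simple), so each has alg. mult. = geom. mult. = 1.
Sum of geometric multiplicities equals n, so A has n independent eigenvectors.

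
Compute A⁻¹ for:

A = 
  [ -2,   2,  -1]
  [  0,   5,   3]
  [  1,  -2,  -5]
det(A) = (-2)·((5)(-5) - (3)(-2)) - (2)·((0)(-5) - (3)(1)) + (-1)·((0)(-2) - (5)(1))
  = (-2)(-19) - (2)(-3) + (-1)(-5)
  = 49
det(A) = 49 ≠ 0, so A is invertible.

Cofactors Cᵢⱼ = (-1)ⁱ⁺ʲ·Mᵢⱼ:
C = 
  [-19,   3,  -5]
  [ 12,  11,  -2]
  [ 11,   6, -10]

adj(A) = Cᵀ:
adj(A) = 
  [-19,  12,  11]
  [  3,  11,   6]
  [ -5,  -2, -10]

A⁻¹ = (1/49) · adj(A):
A⁻¹ = 
  [-19/49,  12/49,  11/49]
  [  3/49,  11/49,   6/49]
  [ -5/49,  -2/49, -10/49]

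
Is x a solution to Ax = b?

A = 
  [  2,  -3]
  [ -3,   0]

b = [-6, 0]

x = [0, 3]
No

Ax = [-9, 0] ≠ b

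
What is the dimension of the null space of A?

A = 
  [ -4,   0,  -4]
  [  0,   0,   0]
nullity(A) = 2

Row reduce:
(no row operations needed)
REF = 
  [ -4,   0,  -4]
  [  0,   0,   0]
Pivot columns: 1 → 1 pivot.
rank(A) = 1, so nullity(A) = 3 - 1 = 2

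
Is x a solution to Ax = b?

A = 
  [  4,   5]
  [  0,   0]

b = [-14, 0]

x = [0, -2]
No

Ax = [-10, 0] ≠ b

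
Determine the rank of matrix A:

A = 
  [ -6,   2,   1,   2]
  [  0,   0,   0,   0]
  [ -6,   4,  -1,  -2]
rank(A) = 2

Row reduce:
R3 → R3 - (1)·R1
Swap R2 ↔ R3
REF = 
  [ -6,   2,   1,   2]
  [  0,   2,  -2,  -4]
  [  0,   0,   0,   0]
Pivot columns: 1, 2 → 2 pivots.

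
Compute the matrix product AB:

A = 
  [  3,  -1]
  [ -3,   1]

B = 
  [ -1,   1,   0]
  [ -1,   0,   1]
AB = 
  [ -2,   3,  -1]
  [  2,  -3,   1]

A is 2×2 and B is 2×3, so AB is 2×3. Each entry is (row of A)·(column of B):
AB[1,1] = (3)(-1) + (-1)(-1) = -2
AB[1,2] = (3)(1) + (-1)(0) = 3
AB[1,3] = (3)(0) + (-1)(1) = -1
AB[2,1] = (-3)(-1) + (1)(-1) = 2
AB[2,2] = (-3)(1) + (1)(0) = -3
AB[2,3] = (-3)(0) + (1)(1) = 1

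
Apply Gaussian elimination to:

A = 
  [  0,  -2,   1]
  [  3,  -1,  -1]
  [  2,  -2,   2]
Row operations:
Swap R1 ↔ R2
R3 → R3 - (2/3)·R1
R3 → R3 - (2/3)·R2

Resulting echelon form:
REF = 
  [  3,  -1,  -1]
  [  0,  -2,   1]
  [  0,   0,   2]

Rank = 3 (number of non-zero pivot rows).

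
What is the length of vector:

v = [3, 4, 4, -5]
8.124

||v||₂ = √((3)² + (4)² + (4)² + (-5)²) = √66 = 8.124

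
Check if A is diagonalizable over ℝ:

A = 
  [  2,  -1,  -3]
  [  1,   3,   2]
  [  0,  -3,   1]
No

Characteristic polynomial: det(λI - A) = λ³ - 6λ² + 18λ - 28
By the rational root theorem any rational root is an integer dividing 28; none of those is a root, so p(λ) has no rational roots and hence (being an irreducible cubic) no repeated roots.
Discriminant of the cubic: Δ = -2592
Δ < 0 ⇒ one real eigenvalue and a complex-conjugate pair: λ ≈ 3.107, 1.446 + 2.63i, 1.446 - 2.63i
Has complex eigenvalues (not diagonalizable over ℝ).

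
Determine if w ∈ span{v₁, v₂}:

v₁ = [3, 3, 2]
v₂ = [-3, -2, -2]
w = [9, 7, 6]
Yes

Form the augmented matrix and row-reduce:
[v₁|v₂|w] = 
  [  3,  -3,   9]
  [  3,  -2,   7]
  [  2,  -2,   6]
R2 → R2 - (1)·R1
R3 → R3 - (2/3)·R1
REF = 
  [  3,  -3,   9]
  [  0,   1,  -2]
  [  0,   0,   0]

No row of the form [0 0 | nonzero], so the system is consistent. Back-substitution gives c₁ = 1, c₂ = -2: w = (1)·v₁ + (-2)·v₂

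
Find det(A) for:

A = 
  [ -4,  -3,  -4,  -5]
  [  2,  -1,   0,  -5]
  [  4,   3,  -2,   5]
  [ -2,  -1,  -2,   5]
-360

Cofactor expansion along row 1: det(A) = a₁₁M₁₁ - a₁₂M₁₂ + a₁₃M₁₃ - a₁₄M₁₄

M₁₁ = det[[-1, 0, -5]; [3, -2, 5]; [-1, -2, 5]]
  = (-1)·((-2)(5) - (5)(-2)) - (0)·((3)(5) - (5)(-1)) + (-5)·((3)(-2) - (-2)(-1))
  = (-1)(0) - (0)(20) + (-5)(-8)
  = 40
M₁₂ = det[[2, 0, -5]; [4, -2, 5]; [-2, -2, 5]]
  = (2)·((-2)(5) - (5)(-2)) - (0)·((4)(5) - (5)(-2)) + (-5)·((4)(-2) - (-2)(-2))
  = (2)(0) - (0)(30) + (-5)(-12)
  = 60
M₁₃ = det[[2, -1, -5]; [4, 3, 5]; [-2, -1, 5]]
  = (2)·((3)(5) - (5)(-1)) - (-1)·((4)(5) - (5)(-2)) + (-5)·((4)(-1) - (3)(-2))
  = (2)(20) - (-1)(30) + (-5)(2)
  = 60
M₁₄ = det[[2, -1, 0]; [4, 3, -2]; [-2, -1, -2]]
  = (2)·((3)(-2) - (-2)(-1)) - (-1)·((4)(-2) - (-2)(-2)) + (0)·((4)(-1) - (3)(-2))
  = (2)(-8) - (-1)(-12) + (0)(2)
  = -28

det(A) = (-4)(40) - (-3)(60) + (-4)(60) - (-5)(-28) = -360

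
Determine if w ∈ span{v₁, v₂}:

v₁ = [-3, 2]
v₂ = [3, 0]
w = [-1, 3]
Yes

Form the augmented matrix and row-reduce:
[v₁|v₂|w] = 
  [ -3,   3,  -1]
  [  2,   0,   3]
R2 → R2 + (2/3)·R1
REF = 
  [ -3,   3,  -1]
  [  0,   2, 7/3]

No row of the form [0 0 | nonzero], so the system is consistent. Back-substitution gives c₁ = 3/2, c₂ = 7/6: w = (3/2)·v₁ + (7/6)·v₂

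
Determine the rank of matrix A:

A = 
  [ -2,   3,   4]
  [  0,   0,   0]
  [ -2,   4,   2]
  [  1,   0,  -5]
Row reduce:
R3 → R3 - (1)·R1
R4 → R4 + (1/2)·R1
Swap R2 ↔ R3
R4 → R4 - (3/2)·R2
REF = 
  [ -2,   3,   4]
  [  0,   1,  -2]
  [  0,   0,   0]
  [  0,   0,   0]
Pivot columns: 1, 2 → 2 pivots.

rank(A) = 2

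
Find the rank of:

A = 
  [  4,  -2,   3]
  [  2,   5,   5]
rank(A) = 2

Row reduce:
R2 → R2 - (1/2)·R1
REF = 
  [  4,  -2,   3]
  [  0,   6, 7/2]
Pivot columns: 1, 2 → 2 pivots.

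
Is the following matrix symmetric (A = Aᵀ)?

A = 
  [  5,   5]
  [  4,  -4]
No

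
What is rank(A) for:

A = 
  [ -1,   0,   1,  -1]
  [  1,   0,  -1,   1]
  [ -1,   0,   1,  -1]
rank(A) = 1

Row reduce:
R2 → R2 + (1)·R1
R3 → R3 - (1)·R1
REF = 
  [ -1,   0,   1,  -1]
  [  0,   0,   0,   0]
  [  0,   0,   0,   0]
Pivot columns: 1 → 1 pivot.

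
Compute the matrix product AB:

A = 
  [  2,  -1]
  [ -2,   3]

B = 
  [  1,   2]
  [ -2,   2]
AB = 
  [  4,   2]
  [ -8,   2]

A is 2×2 and B is 2×2, so AB is 2×2. Each entry is (row of A)·(column of B):
AB[1,1] = (2)(1) + (-1)(-2) = 4
AB[1,2] = (2)(2) + (-1)(2) = 2
AB[2,1] = (-2)(1) + (3)(-2) = -8
AB[2,2] = (-2)(2) + (3)(2) = 2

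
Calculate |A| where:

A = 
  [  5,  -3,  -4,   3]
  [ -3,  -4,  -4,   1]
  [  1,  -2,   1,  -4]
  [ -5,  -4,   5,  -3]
-1007

Cofactor expansion along row 1: det(A) = a₁₁M₁₁ - a₁₂M₁₂ + a₁₃M₁₃ - a₁₄M₁₄

M₁₁ = det[[-4, -4, 1]; [-2, 1, -4]; [-4, 5, -3]]
  = (-4)·((1)(-3) - (-4)(5)) - (-4)·((-2)(-3) - (-4)(-4)) + (1)·((-2)(5) - (1)(-4))
  = (-4)(17) - (-4)(-10) + (1)(-6)
  = -114
M₁₂ = det[[-3, -4, 1]; [1, 1, -4]; [-5, 5, -3]]
  = (-3)·((1)(-3) - (-4)(5)) - (-4)·((1)(-3) - (-4)(-5)) + (1)·((1)(5) - (1)(-5))
  = (-3)(17) - (-4)(-23) + (1)(10)
  = -133
M₁₃ = det[[-3, -4, 1]; [1, -2, -4]; [-5, -4, -3]]
  = (-3)·((-2)(-3) - (-4)(-4)) - (-4)·((1)(-3) - (-4)(-5)) + (1)·((1)(-4) - (-2)(-5))
  = (-3)(-10) - (-4)(-23) + (1)(-14)
  = -76
M₁₄ = det[[-3, -4, -4]; [1, -2, 1]; [-5, -4, 5]]
  = (-3)·((-2)(5) - (1)(-4)) - (-4)·((1)(5) - (1)(-5)) + (-4)·((1)(-4) - (-2)(-5))
  = (-3)(-6) - (-4)(10) + (-4)(-14)
  = 114

det(A) = (5)(-114) - (-3)(-133) + (-4)(-76) - (3)(114) = -1007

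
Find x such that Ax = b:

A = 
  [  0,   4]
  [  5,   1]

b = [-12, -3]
Row reduce the augmented matrix [A|b]:
Swap R1 ↔ R2
REF = 
  [  5,   1,  -3]
  [  0,   4, -12]

Back-substitution:
x₂ = (-12) / 4 = -3
x₁ = (-3 - (1)(-3)) / 5 = 0

x = [0, -3]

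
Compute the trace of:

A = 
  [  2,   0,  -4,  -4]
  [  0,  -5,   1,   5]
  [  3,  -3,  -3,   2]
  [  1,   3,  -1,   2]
-4

tr(A) = 2 + -5 + -3 + 2 = -4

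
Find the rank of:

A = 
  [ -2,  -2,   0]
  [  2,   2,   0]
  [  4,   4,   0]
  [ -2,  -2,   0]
rank(A) = 1

Row reduce:
R2 → R2 + (1)·R1
R3 → R3 + (2)·R1
R4 → R4 - (1)·R1
REF = 
  [ -2,  -2,   0]
  [  0,   0,   0]
  [  0,   0,   0]
  [  0,   0,   0]
Pivot columns: 1 → 1 pivot.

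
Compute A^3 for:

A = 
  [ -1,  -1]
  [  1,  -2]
A^3 = 
  [  3,  -6]
  [  6,  -3]

A² = A·A:
A²[1,1] = (-1)(-1) + (-1)(1) = 0
A²[1,2] = (-1)(-1) + (-1)(-2) = 3
A²[2,1] = (1)(-1) + (-2)(1) = -3
A²[2,2] = (1)(-1) + (-2)(-2) = 3
A² = 
  [  0,   3]
  [ -3,   3]

A^3 = A^2·A:
A^3[1,1] = (0)(-1) + (3)(1) = 3
A^3[1,2] = (0)(-1) + (3)(-2) = -6
A^3[2,1] = (-3)(-1) + (3)(1) = 6
A^3[2,2] = (-3)(-1) + (3)(-2) = -3
A^3 = 
  [  3,  -6]
  [  6,  -3]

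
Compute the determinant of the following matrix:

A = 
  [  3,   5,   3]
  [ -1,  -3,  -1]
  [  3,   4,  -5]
32

Cofactor expansion along row 1:
det(A) = (3)·((-3)(-5) - (-1)(4)) - (5)·((-1)(-5) - (-1)(3)) + (3)·((-1)(4) - (-3)(3))
  = (3)(19) - (5)(8) + (3)(5)
  = 32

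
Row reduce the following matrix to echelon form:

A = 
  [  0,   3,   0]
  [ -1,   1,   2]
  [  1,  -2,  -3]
Row operations:
Swap R1 ↔ R2
R3 → R3 + (1)·R1
R3 → R3 + (1/3)·R2

Resulting echelon form:
REF = 
  [ -1,   1,   2]
  [  0,   3,   0]
  [  0,   0,  -1]

Rank = 3 (number of non-zero pivot rows).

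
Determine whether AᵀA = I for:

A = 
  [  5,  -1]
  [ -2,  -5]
No

AᵀA = 
  [ 29,   5]
  [  5,  26]
≠ I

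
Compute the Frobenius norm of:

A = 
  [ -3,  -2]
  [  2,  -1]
||A||_F = 4.243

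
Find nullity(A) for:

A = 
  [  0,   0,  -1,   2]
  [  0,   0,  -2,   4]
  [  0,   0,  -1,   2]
nullity(A) = 3

Row reduce:
R2 → R2 - (2)·R1
R3 → R3 - (1)·R1
REF = 
  [  0,   0,  -1,   2]
  [  0,   0,   0,   0]
  [  0,   0,   0,   0]
Pivot columns: 3 → 1 pivot.
rank(A) = 1, so nullity(A) = 4 - 1 = 3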